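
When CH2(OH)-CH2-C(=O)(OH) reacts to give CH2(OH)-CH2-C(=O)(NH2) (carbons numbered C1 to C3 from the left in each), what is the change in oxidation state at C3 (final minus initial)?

0

Before: C3 has 1 bond to C, 3 bonds to O → oxidation state +3.
After: C3 has 1 bond to C, 2 bonds to O, 1 bond to N → oxidation state +3.
Δ = +3 − (+3) = 0, so no net redox change at C3.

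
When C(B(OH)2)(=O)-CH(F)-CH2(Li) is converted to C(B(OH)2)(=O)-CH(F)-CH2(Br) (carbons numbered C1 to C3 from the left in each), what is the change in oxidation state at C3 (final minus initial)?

Before: C3 has 1 bond to C, 2 bonds to H, 1 bond to Li → oxidation state -3.
After: C3 has 1 bond to C, 2 bonds to H, 1 bond to Br → oxidation state -1.
Δ = -1 − (-3) = +2, so this is an oxidation at C3.

+2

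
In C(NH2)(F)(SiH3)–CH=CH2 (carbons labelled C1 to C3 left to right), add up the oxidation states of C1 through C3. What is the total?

Tallying each carbon's bonds:
C1: 1C, 1N, 1F, 1Si → 0 + 1 + 1 − 1 = +1
C2: 3C, 1H → 0 − 1 = -1
C3: 2C, 2H → 0 − 2 = -2
Sum = +1 − 1 − 2 = -2.

-2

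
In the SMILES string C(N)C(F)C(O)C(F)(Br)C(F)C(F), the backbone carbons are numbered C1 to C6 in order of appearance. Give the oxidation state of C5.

C5 has one bond to C (0), one bond to C (0), one bond to H (-1), one bond to F (+1).
Oxidation state = 0 + 0 − 1 + 1 = 0.

0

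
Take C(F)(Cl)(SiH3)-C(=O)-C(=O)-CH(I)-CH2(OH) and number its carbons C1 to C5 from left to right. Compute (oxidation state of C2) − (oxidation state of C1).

+1

C2: 2C, 2O → 0 + 2 = +2
C1: 1C, 1F, 1Cl, 1Si → 0 + 1 + 1 − 1 = +1
Difference: +2 − (+1) = +1.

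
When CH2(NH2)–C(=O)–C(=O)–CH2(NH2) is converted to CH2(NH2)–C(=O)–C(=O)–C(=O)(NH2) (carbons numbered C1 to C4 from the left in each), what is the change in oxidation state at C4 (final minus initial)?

Before: C4 has 1 bond to C, 2 bonds to H, 1 bond to N → oxidation state -1.
After: C4 has 1 bond to C, 2 bonds to O, 1 bond to N → oxidation state +3.
Δ = +3 − (-1) = +4, so this is an oxidation at C4.

+4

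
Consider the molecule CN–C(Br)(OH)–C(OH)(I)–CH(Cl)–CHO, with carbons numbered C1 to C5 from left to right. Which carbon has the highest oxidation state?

C1

Tallying each carbon's bonds:
C1: 1C, 3N → 0 + 3 = +3
C2: 2C, 1O, 1Br → 0 + 1 + 1 = +2
C3: 2C, 1O, 1I → 0 + 1 + 1 = +2
C4: 2C, 1H, 1Cl → 0 − 1 + 1 = 0
C5: 1C, 1H, 2O → 0 − 1 + 2 = +1
The most oxidised carbon is C1 at +3.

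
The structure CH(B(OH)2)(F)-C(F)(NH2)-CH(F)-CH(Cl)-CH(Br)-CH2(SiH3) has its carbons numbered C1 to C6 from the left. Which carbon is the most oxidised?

C2

Tallying each carbon's bonds:
C1: 1C, 1H, 1F, 1B → 0 − 1 + 1 − 1 = -1
C2: 2C, 1N, 1F → 0 + 1 + 1 = +2
C3: 2C, 1H, 1F → 0 − 1 + 1 = 0
C4: 2C, 1H, 1Cl → 0 − 1 + 1 = 0
C5: 2C, 1H, 1Br → 0 − 1 + 1 = 0
C6: 1C, 2H, 1Si → 0 − 2 − 1 = -3
The most oxidised carbon is C2 at +2.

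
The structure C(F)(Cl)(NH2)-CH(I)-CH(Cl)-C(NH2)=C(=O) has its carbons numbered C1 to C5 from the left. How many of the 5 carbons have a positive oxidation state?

3

Tallying each carbon's bonds:
C1: 1C, 1N, 1F, 1Cl → 0 + 1 + 1 + 1 = +3
C2: 2C, 1H, 1I → 0 − 1 + 1 = 0
C3: 2C, 1H, 1Cl → 0 − 1 + 1 = 0
C4: 3C, 1N → 0 + 1 = +1
C5: 2C, 2O → 0 + 2 = +2
3 carbons (C1, C4, C5) meet the condition.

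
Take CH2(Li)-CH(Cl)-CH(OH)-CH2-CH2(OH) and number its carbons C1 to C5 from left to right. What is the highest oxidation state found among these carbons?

Tallying each carbon's bonds:
C1: 1C, 2H, 1Li → 0 − 2 − 1 = -3
C2: 2C, 1H, 1Cl → 0 − 1 + 1 = 0
C3: 2C, 1H, 1O → 0 − 1 + 1 = 0
C4: 2C, 2H → 0 − 2 = -2
C5: 1C, 2H, 1O → 0 − 2 + 1 = -1
The highest value is 0.

0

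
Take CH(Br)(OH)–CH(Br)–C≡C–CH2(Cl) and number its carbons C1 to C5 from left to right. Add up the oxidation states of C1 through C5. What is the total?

Tallying each carbon's bonds:
C1: 1C, 1H, 1O, 1Br → 0 − 1 + 1 + 1 = +1
C2: 2C, 1H, 1Br → 0 − 1 + 1 = 0
C3: 4C → 0 = 0
C4: 4C → 0 = 0
C5: 1C, 2H, 1Cl → 0 − 2 + 1 = -1
Sum = +1 + 0 + 0 + 0 − 1 = 0.

0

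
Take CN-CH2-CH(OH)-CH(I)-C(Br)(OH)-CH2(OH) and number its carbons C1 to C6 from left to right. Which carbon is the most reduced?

Tallying each carbon's bonds:
C1: 1C, 3N → 0 + 3 = +3
C2: 2C, 2H → 0 − 2 = -2
C3: 2C, 1H, 1O → 0 − 1 + 1 = 0
C4: 2C, 1H, 1I → 0 − 1 + 1 = 0
C5: 2C, 1O, 1Br → 0 + 1 + 1 = +2
C6: 1C, 2H, 1O → 0 − 2 + 1 = -1
The most reduced carbon is C2 at -2.

C2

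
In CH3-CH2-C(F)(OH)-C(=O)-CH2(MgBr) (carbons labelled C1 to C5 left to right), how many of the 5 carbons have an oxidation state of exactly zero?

Count +1 for every bond to an atom more electronegative than carbon and −1 for every bond to one less electronegative; C–C bonds are 0. Tallying each carbon:
C1: 1C, 3H → 0 − 3 = -3
C2: 2C, 2H → 0 − 2 = -2
C3: 2C, 1O, 1F → 0 + 1 + 1 = +2
C4: 2C, 2O → 0 + 2 = +2
C5: 1C, 2H, 1Mg → 0 − 2 − 1 = -3
0 carbons meet the condition.

0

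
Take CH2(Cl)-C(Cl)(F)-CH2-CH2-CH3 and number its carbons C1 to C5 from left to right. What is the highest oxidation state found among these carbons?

Bonds to more-electronegative neighbours contribute +1 each, bonds to H or metals contribute −1 each, and C–C bonds contribute 0. Tallying each carbon:
C1: 1C, 2H, 1Cl → 0 − 2 + 1 = -1
C2: 2C, 1F, 1Cl → 0 + 1 + 1 = +2
C3: 2C, 2H → 0 − 2 = -2
C4: 2C, 2H → 0 − 2 = -2
C5: 1C, 3H → 0 − 3 = -3
The highest value is +2.

+2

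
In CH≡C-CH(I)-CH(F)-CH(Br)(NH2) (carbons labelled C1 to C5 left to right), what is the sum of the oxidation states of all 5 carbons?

Bonds to more-electronegative neighbours contribute +1 each, bonds to H or metals contribute −1 each, and C–C bonds contribute 0. Tallying each carbon:
C1: 3C, 1H → 0 − 1 = -1
C2: 4C → 0 = 0
C3: 2C, 1H, 1I → 0 − 1 + 1 = 0
C4: 2C, 1H, 1F → 0 − 1 + 1 = 0
C5: 1C, 1H, 1N, 1Br → 0 − 1 + 1 + 1 = +1
Sum = -1 + 0 + 0 + 0 + 1 = 0.

0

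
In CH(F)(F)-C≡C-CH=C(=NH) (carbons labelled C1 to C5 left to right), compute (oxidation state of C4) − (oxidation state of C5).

C4: 3C, 1H → 0 − 1 = -1
C5: 2C, 2N → 0 + 2 = +2
Difference: -1 − (+2) = -3.

-3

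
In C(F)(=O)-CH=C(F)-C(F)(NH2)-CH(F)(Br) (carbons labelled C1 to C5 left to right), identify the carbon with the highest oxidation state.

Count +1 for every bond to an atom more electronegative than carbon and −1 for every bond to one less electronegative; C–C bonds are 0. Tallying each carbon:
C1: 1C, 2O, 1F → 0 + 2 + 1 = +3
C2: 3C, 1H → 0 − 1 = -1
C3: 3C, 1F → 0 + 1 = +1
C4: 2C, 1N, 1F → 0 + 1 + 1 = +2
C5: 1C, 1H, 1F, 1Br → 0 − 1 + 1 + 1 = +1
The most oxidised carbon is C1 at +3.

C1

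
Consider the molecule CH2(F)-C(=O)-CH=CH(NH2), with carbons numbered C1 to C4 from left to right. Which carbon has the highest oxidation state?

Bonds to more-electronegative neighbours contribute +1 each, bonds to H or metals contribute −1 each, and C–C bonds contribute 0. Tallying each carbon:
C1: 1C, 2H, 1F → 0 − 2 + 1 = -1
C2: 2C, 2O → 0 + 2 = +2
C3: 3C, 1H → 0 − 1 = -1
C4: 2C, 1H, 1N → 0 − 1 + 1 = 0
The most oxidised carbon is C2 at +2.

C2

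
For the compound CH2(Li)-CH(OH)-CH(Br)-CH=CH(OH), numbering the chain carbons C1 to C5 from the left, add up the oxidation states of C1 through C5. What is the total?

Tallying each carbon's bonds:
C1: 1C, 2H, 1Li → 0 − 2 − 1 = -3
C2: 2C, 1H, 1O → 0 − 1 + 1 = 0
C3: 2C, 1H, 1Br → 0 − 1 + 1 = 0
C4: 3C, 1H → 0 − 1 = -1
C5: 2C, 1H, 1O → 0 − 1 + 1 = 0
Sum = -3 + 0 + 0 − 1 + 0 = -4.

-4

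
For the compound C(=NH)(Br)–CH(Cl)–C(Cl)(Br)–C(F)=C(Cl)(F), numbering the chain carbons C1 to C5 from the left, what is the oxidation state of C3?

Each bond to a more electronegative atom (O, N, halogen) counts +1, each bond to a less electronegative atom (H, metal, B, Si) counts −1, and each C–C bond counts 0.
C3 has one bond to C (0), one bond to C (0), one bond to Cl (+1), one bond to Br (+1).
Oxidation state = 0 + 0 + 1 + 1 = +2.

+2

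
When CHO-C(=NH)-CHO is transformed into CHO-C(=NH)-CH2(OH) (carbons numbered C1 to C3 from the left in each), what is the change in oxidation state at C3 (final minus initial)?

-2

Before: C3 has 1 bond to C, 1 bond to H, 2 bonds to O → oxidation state +1.
After: C3 has 1 bond to C, 2 bonds to H, 1 bond to O → oxidation state -1.
Δ = -1 − (+1) = -2, so this is a reduction at C3.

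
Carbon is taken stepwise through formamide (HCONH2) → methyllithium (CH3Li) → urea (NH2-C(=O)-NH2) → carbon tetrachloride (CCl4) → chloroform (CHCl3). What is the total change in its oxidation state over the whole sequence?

Carbon oxidation states along the series — formamide: +2, methyllithium: -4, urea: +4, carbon tetrachloride: +4, chloroform: +2.
Net change = +2 − (+2) = 0.

0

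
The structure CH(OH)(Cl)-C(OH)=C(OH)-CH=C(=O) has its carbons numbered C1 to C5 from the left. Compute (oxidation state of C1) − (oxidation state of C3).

C1: 1C, 1H, 1O, 1Cl → 0 − 1 + 1 + 1 = +1
C3: 3C, 1O → 0 + 1 = +1
Difference: +1 − (+1) = 0.

0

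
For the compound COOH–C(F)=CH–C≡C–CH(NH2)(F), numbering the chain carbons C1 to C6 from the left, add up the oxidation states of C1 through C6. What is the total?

Assign +1 per bond to O/N/halogen, −1 per bond to H or an electropositive element, and 0 per bond to carbon. Tallying each carbon:
C1: 1C, 3O → 0 + 3 = +3
C2: 3C, 1F → 0 + 1 = +1
C3: 3C, 1H → 0 − 1 = -1
C4: 4C → 0 = 0
C5: 4C → 0 = 0
C6: 1C, 1H, 1N, 1F → 0 − 1 + 1 + 1 = +1
Sum = +3 + 1 − 1 + 0 + 0 + 1 = +4.

+4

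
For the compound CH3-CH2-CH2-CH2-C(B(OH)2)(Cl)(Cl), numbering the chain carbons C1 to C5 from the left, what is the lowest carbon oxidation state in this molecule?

Each bond to a more electronegative atom (O, N, halogen) counts +1, each bond to a less electronegative atom (H, metal, B, Si) counts −1, and each C–C bond counts 0. Tallying each carbon:
C1: 1C, 3H → 0 − 3 = -3
C2: 2C, 2H → 0 − 2 = -2
C3: 2C, 2H → 0 − 2 = -2
C4: 2C, 2H → 0 − 2 = -2
C5: 1C, 2Cl, 1B → 0 + 2 − 1 = +1
The lowest value is -3.

-3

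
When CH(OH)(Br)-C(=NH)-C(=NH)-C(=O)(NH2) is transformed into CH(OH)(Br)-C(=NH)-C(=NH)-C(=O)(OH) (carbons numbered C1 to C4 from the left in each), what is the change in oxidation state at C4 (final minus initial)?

Before: C4 has 1 bond to C, 2 bonds to O, 1 bond to N → oxidation state +3.
After: C4 has 1 bond to C, 3 bonds to O → oxidation state +3.
Δ = +3 − (+3) = 0, so no net redox change at C4.

0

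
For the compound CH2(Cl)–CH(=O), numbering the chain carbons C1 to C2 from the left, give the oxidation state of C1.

-1

Assign +1 per bond to O/N/halogen, −1 per bond to H or an electropositive element, and 0 per bond to carbon.
C1 has one bond to C (0), one bond to Cl (+1), one bond to H (-1), one bond to H (-1).
Oxidation state = 0 + 1 − 1 − 1 = -1.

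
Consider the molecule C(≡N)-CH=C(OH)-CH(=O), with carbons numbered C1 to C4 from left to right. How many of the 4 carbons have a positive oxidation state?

Bonds to more-electronegative neighbours contribute +1 each, bonds to H or metals contribute −1 each, and C–C bonds contribute 0. Tallying each carbon:
C1: 1C, 3N → 0 + 3 = +3
C2: 3C, 1H → 0 − 1 = -1
C3: 3C, 1O → 0 + 1 = +1
C4: 1C, 1H, 2O → 0 − 1 + 2 = +1
3 carbons (C1, C3, C4) meet the condition.

3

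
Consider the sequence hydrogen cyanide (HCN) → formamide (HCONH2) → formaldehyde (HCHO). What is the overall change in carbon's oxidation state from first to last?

Carbon oxidation states along the series — hydrogen cyanide: +2, formamide: +2, formaldehyde: 0.
Net change = 0 − (+2) = -2.

-2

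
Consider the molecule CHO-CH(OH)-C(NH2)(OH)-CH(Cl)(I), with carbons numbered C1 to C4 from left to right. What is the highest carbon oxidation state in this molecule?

+2

Tallying each carbon's bonds:
C1: 1C, 1H, 2O → 0 − 1 + 2 = +1
C2: 2C, 1H, 1O → 0 − 1 + 1 = 0
C3: 2C, 1O, 1N → 0 + 1 + 1 = +2
C4: 1C, 1H, 1Cl, 1I → 0 − 1 + 1 + 1 = +1
The highest value is +2.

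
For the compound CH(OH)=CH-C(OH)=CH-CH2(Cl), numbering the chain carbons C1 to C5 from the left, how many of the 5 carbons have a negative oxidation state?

3

Bonds to more-electronegative neighbours contribute +1 each, bonds to H or metals contribute −1 each, and C–C bonds contribute 0. Tallying each carbon:
C1: 2C, 1H, 1O → 0 − 1 + 1 = 0
C2: 3C, 1H → 0 − 1 = -1
C3: 3C, 1O → 0 + 1 = +1
C4: 3C, 1H → 0 − 1 = -1
C5: 1C, 2H, 1Cl → 0 − 2 + 1 = -1
3 carbons (C2, C4, C5) meet the condition.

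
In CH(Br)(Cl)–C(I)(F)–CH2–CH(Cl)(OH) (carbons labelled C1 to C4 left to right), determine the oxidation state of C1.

Count +1 for every bond to an atom more electronegative than carbon and −1 for every bond to one less electronegative; C–C bonds are 0.
C1 has one bond to C (0), one bond to Br (+1), one bond to H (-1), one bond to Cl (+1).
Oxidation state = 0 + 1 − 1 + 1 = +1.

+1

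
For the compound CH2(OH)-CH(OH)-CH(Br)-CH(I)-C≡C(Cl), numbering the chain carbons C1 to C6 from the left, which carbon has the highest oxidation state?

C6

Tallying each carbon's bonds:
C1: 1C, 2H, 1O → 0 − 2 + 1 = -1
C2: 2C, 1H, 1O → 0 − 1 + 1 = 0
C3: 2C, 1H, 1Br → 0 − 1 + 1 = 0
C4: 2C, 1H, 1I → 0 − 1 + 1 = 0
C5: 4C → 0 = 0
C6: 3C, 1Cl → 0 + 1 = +1
The most oxidised carbon is C6 at +1.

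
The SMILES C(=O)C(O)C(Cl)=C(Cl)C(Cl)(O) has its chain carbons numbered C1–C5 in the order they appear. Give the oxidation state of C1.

Assign +1 per bond to O/N/halogen, −1 per bond to H or an electropositive element, and 0 per bond to carbon.
C1 has one bond to C (0), a double bond to O (2×+1 = +2), one bond to H (-1).
Oxidation state = 0 + 2 − 1 = +1.

+1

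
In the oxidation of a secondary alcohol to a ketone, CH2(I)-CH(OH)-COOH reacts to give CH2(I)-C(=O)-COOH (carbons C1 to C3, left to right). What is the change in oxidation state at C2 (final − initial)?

Before: C2 has 2 bonds to C, 1 bond to H, 1 bond to O → oxidation state 0.
After: C2 has 2 bonds to C, 2 bonds to O → oxidation state +2.
Δ = +2 − (0) = +2, so this is an oxidation at C2.

+2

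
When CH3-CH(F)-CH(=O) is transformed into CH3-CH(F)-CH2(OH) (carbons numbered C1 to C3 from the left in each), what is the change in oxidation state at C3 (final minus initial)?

-2

Before: C3 has 1 bond to C, 1 bond to H, 2 bonds to O → oxidation state +1.
After: C3 has 1 bond to C, 2 bonds to H, 1 bond to O → oxidation state -1.
Δ = -1 − (+1) = -2, so this is a reduction at C3.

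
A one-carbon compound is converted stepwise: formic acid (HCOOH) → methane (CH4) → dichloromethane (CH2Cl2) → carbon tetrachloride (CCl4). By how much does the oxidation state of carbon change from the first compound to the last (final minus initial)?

Carbon oxidation states along the series — formic acid: +2, methane: -4, dichloromethane: 0, carbon tetrachloride: +4.
Net change = +4 − (+2) = +2.

+2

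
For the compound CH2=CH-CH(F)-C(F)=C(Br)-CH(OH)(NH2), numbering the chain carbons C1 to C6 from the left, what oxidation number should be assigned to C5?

+1

C5 has a double bond to C (2×0 = 0), one bond to C (0), one bond to Br (+1).
Oxidation state = 0 + 0 + 1 = +1.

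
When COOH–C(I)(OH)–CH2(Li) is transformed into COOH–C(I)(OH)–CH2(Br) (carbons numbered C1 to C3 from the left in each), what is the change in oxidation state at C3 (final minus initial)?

Before: C3 has 1 bond to C, 2 bonds to H, 1 bond to Li → oxidation state -3.
After: C3 has 1 bond to C, 2 bonds to H, 1 bond to Br → oxidation state -1.
Δ = -1 − (-3) = +2, so this is an oxidation at C3.

+2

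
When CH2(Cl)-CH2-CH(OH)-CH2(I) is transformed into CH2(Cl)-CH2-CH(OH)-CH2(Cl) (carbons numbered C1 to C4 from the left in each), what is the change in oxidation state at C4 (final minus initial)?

Before: C4 has 1 bond to C, 2 bonds to H, 1 bond to I → oxidation state -1.
After: C4 has 1 bond to C, 2 bonds to H, 1 bond to Cl → oxidation state -1.
Δ = -1 − (-1) = 0, so no net redox change at C4.

0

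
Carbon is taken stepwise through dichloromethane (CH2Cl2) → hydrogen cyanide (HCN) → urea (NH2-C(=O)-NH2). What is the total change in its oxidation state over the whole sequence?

Carbon oxidation states along the series — dichloromethane: 0, hydrogen cyanide: +2, urea: +4.
Net change = +4 − (0) = +4.

+4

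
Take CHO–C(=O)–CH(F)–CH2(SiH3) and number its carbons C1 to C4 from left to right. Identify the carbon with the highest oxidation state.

Tallying each carbon's bonds:
C1: 1C, 1H, 2O → 0 − 1 + 2 = +1
C2: 2C, 2O → 0 + 2 = +2
C3: 2C, 1H, 1F → 0 − 1 + 1 = 0
C4: 1C, 2H, 1Si → 0 − 2 − 1 = -3
The most oxidised carbon is C2 at +2.

C2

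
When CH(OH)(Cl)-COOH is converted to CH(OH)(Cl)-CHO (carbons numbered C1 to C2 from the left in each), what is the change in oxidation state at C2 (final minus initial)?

Before: C2 has 1 bond to C, 3 bonds to O → oxidation state +3.
After: C2 has 1 bond to C, 1 bond to H, 2 bonds to O → oxidation state +1.
Δ = +1 − (+3) = -2, so this is a reduction at C2.

-2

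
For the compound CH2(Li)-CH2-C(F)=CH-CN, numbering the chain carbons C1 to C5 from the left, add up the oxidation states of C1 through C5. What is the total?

-2

Tallying each carbon's bonds:
C1: 1C, 2H, 1Li → 0 − 2 − 1 = -3
C2: 2C, 2H → 0 − 2 = -2
C3: 3C, 1F → 0 + 1 = +1
C4: 3C, 1H → 0 − 1 = -1
C5: 1C, 3N → 0 + 3 = +3
Sum = -3 − 2 + 1 − 1 + 3 = -2.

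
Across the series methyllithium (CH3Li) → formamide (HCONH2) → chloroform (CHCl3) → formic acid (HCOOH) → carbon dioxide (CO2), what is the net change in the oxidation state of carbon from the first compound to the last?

Carbon oxidation states along the series — methyllithium: -4, formamide: +2, chloroform: +2, formic acid: +2, carbon dioxide: +4.
Net change = +4 − (-4) = +8.

+8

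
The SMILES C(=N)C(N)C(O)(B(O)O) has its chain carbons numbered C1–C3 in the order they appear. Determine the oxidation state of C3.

C3 has one bond to C (0), one bond to O (+1), one bond to B (-1), one bond to H (-1).
Oxidation state = 0 + 1 − 1 − 1 = -1.

-1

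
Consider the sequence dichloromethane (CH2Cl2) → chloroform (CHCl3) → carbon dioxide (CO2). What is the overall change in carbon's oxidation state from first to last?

Carbon oxidation states along the series — dichloromethane: 0, chloroform: +2, carbon dioxide: +4.
Net change = +4 − (0) = +4.

+4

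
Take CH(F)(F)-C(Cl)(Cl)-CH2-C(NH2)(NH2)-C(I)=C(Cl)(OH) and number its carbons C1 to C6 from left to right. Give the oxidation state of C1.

Assign +1 per bond to O/N/halogen, −1 per bond to H or an electropositive element, and 0 per bond to carbon.
C1 has one bond to C (0), one bond to F (+1), one bond to H (-1), one bond to F (+1).
Oxidation state = 0 + 1 − 1 + 1 = +1.

+1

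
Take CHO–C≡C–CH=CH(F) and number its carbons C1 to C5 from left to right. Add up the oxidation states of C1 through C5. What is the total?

Tallying each carbon's bonds:
C1: 1C, 1H, 2O → 0 − 1 + 2 = +1
C2: 4C → 0 = 0
C3: 4C → 0 = 0
C4: 3C, 1H → 0 − 1 = -1
C5: 2C, 1H, 1F → 0 − 1 + 1 = 0
Sum = +1 + 0 + 0 − 1 + 0 = 0.

0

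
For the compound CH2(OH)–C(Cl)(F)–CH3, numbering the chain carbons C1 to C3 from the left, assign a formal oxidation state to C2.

+2

Assign +1 per bond to O/N/halogen, −1 per bond to H or an electropositive element, and 0 per bond to carbon.
C2 has one bond to C (0), one bond to C (0), one bond to Cl (+1), one bond to F (+1).
Oxidation state = 0 + 0 + 1 + 1 = +2.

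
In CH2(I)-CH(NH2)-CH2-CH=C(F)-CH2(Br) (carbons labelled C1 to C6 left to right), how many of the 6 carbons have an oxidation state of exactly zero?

Tallying each carbon's bonds:
C1: 1C, 2H, 1I → 0 − 2 + 1 = -1
C2: 2C, 1H, 1N → 0 − 1 + 1 = 0
C3: 2C, 2H → 0 − 2 = -2
C4: 3C, 1H → 0 − 1 = -1
C5: 3C, 1F → 0 + 1 = +1
C6: 1C, 2H, 1Br → 0 − 2 + 1 = -1
1 carbon (C2) meets the condition.

1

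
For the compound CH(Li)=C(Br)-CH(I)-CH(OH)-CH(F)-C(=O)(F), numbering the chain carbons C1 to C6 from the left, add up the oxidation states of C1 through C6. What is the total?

Tallying each carbon's bonds:
C1: 2C, 1H, 1Li → 0 − 1 − 1 = -2
C2: 3C, 1Br → 0 + 1 = +1
C3: 2C, 1H, 1I → 0 − 1 + 1 = 0
C4: 2C, 1H, 1O → 0 − 1 + 1 = 0
C5: 2C, 1H, 1F → 0 − 1 + 1 = 0
C6: 1C, 2O, 1F → 0 + 2 + 1 = +3
Sum = -2 + 1 + 0 + 0 + 0 + 3 = +2.

+2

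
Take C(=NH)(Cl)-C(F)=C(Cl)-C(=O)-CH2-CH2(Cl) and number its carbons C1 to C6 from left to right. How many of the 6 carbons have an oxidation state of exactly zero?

Tallying each carbon's bonds:
C1: 1C, 2N, 1Cl → 0 + 2 + 1 = +3
C2: 3C, 1F → 0 + 1 = +1
C3: 3C, 1Cl → 0 + 1 = +1
C4: 2C, 2O → 0 + 2 = +2
C5: 2C, 2H → 0 − 2 = -2
C6: 1C, 2H, 1Cl → 0 − 2 + 1 = -1
0 carbons meet the condition.

0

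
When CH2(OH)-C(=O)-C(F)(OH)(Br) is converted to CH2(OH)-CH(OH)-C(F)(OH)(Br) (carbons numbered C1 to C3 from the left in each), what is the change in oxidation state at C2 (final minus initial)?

-2

Before: C2 has 2 bonds to C, 2 bonds to O → oxidation state +2.
After: C2 has 2 bonds to C, 1 bond to H, 1 bond to O → oxidation state 0.
Δ = 0 − (+2) = -2, so this is a reduction at C2.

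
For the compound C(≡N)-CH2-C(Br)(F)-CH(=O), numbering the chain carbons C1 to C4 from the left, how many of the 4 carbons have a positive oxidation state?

3

Count +1 for every bond to an atom more electronegative than carbon and −1 for every bond to one less electronegative; C–C bonds are 0. Tallying each carbon:
C1: 1C, 3N → 0 + 3 = +3
C2: 2C, 2H → 0 − 2 = -2
C3: 2C, 1F, 1Br → 0 + 1 + 1 = +2
C4: 1C, 1H, 2O → 0 − 1 + 2 = +1
3 carbons (C1, C3, C4) meet the condition.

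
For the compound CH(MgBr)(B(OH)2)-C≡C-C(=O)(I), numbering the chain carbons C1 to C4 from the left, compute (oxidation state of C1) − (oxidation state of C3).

-3

C1: 1C, 1H, 1Mg, 1B → 0 − 1 − 1 − 1 = -3
C3: 4C → 0 = 0
Difference: -3 − (0) = -3.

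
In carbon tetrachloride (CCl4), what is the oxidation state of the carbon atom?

The carbon has one bond to Cl (+1), one bond to Cl (+1), one bond to Cl (+1), one bond to Cl (+1).
Oxidation state = +1 + 1 + 1 + 1 = +4.

+4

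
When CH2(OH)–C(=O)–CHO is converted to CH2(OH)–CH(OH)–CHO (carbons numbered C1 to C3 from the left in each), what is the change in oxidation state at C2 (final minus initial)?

Before: C2 has 2 bonds to C, 2 bonds to O → oxidation state +2.
After: C2 has 2 bonds to C, 1 bond to H, 1 bond to O → oxidation state 0.
Δ = 0 − (+2) = -2, so this is a reduction at C2.

-2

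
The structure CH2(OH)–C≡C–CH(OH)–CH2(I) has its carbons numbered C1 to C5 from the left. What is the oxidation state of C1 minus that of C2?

-1

C1: 1C, 2H, 1O → 0 − 2 + 1 = -1
C2: 4C → 0 = 0
Difference: -1 − (0) = -1.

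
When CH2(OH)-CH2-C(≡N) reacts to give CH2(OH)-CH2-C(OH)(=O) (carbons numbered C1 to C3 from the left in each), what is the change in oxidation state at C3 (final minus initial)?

Before: C3 has 1 bond to C, 3 bonds to N → oxidation state +3.
After: C3 has 1 bond to C, 3 bonds to O → oxidation state +3.
Δ = +3 − (+3) = 0, so no net redox change at C3.

0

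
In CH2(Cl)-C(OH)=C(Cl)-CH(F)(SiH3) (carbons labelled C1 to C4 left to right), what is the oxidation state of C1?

-1

Count +1 for every bond to an atom more electronegative than carbon and −1 for every bond to one less electronegative; C–C bonds are 0.
C1 has one bond to C (0), one bond to H (-1), one bond to H (-1), one bond to Cl (+1).
Oxidation state = 0 − 1 − 1 + 1 = -1.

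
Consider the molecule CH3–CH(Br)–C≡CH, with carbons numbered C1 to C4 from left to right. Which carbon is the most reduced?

Bonds to more-electronegative neighbours contribute +1 each, bonds to H or metals contribute −1 each, and C–C bonds contribute 0. Tallying each carbon:
C1: 1C, 3H → 0 − 3 = -3
C2: 2C, 1H, 1Br → 0 − 1 + 1 = 0
C3: 4C → 0 = 0
C4: 3C, 1H → 0 − 1 = -1
The most reduced carbon is C1 at -3.

C1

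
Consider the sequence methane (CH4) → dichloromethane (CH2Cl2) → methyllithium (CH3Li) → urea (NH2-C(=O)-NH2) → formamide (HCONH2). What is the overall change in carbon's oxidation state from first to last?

+6

Carbon oxidation states along the series — methane: -4, dichloromethane: 0, methyllithium: -4, urea: +4, formamide: +2.
Net change = +2 − (-4) = +6.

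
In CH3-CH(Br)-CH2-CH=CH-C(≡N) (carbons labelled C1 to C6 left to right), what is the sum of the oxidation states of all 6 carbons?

Count +1 for every bond to an atom more electronegative than carbon and −1 for every bond to one less electronegative; C–C bonds are 0. Tallying each carbon:
C1: 1C, 3H → 0 − 3 = -3
C2: 2C, 1H, 1Br → 0 − 1 + 1 = 0
C3: 2C, 2H → 0 − 2 = -2
C4: 3C, 1H → 0 − 1 = -1
C5: 3C, 1H → 0 − 1 = -1
C6: 1C, 3N → 0 + 3 = +3
Sum = -3 + 0 − 2 − 1 − 1 + 3 = -4.

-4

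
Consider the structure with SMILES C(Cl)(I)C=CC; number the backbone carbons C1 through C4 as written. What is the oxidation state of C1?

C1 has one bond to C (0), one bond to Cl (+1), one bond to I (+1), one bond to H (-1).
Oxidation state = 0 + 1 + 1 − 1 = +1.

+1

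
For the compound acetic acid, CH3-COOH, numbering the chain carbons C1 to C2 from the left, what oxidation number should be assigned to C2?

C2 has a double bond to O (2×+1 = +2), one bond to O (+1), one bond to C (0).
Oxidation state = +2 + 1 + 0 = +3.

+3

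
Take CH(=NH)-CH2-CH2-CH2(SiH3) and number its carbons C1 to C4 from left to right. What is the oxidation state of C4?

-3

Assign +1 per bond to O/N/halogen, −1 per bond to H or an electropositive element, and 0 per bond to carbon.
C4 has one bond to C (0), one bond to Si (-1), one bond to H (-1), one bond to H (-1).
Oxidation state = 0 − 1 − 1 − 1 = -3.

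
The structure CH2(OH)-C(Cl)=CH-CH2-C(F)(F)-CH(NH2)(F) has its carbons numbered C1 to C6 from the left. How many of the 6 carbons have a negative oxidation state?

3

Assign +1 per bond to O/N/halogen, −1 per bond to H or an electropositive element, and 0 per bond to carbon. Tallying each carbon:
C1: 1C, 2H, 1O → 0 − 2 + 1 = -1
C2: 3C, 1Cl → 0 + 1 = +1
C3: 3C, 1H → 0 − 1 = -1
C4: 2C, 2H → 0 − 2 = -2
C5: 2C, 2F → 0 + 2 = +2
C6: 1C, 1H, 1N, 1F → 0 − 1 + 1 + 1 = +1
3 carbons (C1, C3, C4) meet the condition.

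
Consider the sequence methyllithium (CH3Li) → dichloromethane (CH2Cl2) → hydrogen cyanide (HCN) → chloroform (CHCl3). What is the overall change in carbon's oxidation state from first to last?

+6

Carbon oxidation states along the series — methyllithium: -4, dichloromethane: 0, hydrogen cyanide: +2, chloroform: +2.
Net change = +2 − (-4) = +6.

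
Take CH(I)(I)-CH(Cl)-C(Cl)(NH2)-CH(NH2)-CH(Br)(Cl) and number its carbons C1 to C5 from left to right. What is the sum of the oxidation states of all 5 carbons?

Count +1 for every bond to an atom more electronegative than carbon and −1 for every bond to one less electronegative; C–C bonds are 0. Tallying each carbon:
C1: 1C, 1H, 2I → 0 − 1 + 2 = +1
C2: 2C, 1H, 1Cl → 0 − 1 + 1 = 0
C3: 2C, 1N, 1Cl → 0 + 1 + 1 = +2
C4: 2C, 1H, 1N → 0 − 1 + 1 = 0
C5: 1C, 1H, 1Cl, 1Br → 0 − 1 + 1 + 1 = +1
Sum = +1 + 0 + 2 + 0 + 1 = +4.

+4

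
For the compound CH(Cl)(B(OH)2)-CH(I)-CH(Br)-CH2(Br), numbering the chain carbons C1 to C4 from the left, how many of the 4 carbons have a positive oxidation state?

0

Tallying each carbon's bonds:
C1: 1C, 1H, 1Cl, 1B → 0 − 1 + 1 − 1 = -1
C2: 2C, 1H, 1I → 0 − 1 + 1 = 0
C3: 2C, 1H, 1Br → 0 − 1 + 1 = 0
C4: 1C, 2H, 1Br → 0 − 2 + 1 = -1
0 carbons meet the condition.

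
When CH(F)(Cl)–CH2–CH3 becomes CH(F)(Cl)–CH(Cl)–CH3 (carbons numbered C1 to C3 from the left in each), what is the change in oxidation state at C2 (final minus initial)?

+2

Before: C2 has 2 bonds to C, 2 bonds to H → oxidation state -2.
After: C2 has 2 bonds to C, 1 bond to H, 1 bond to Cl → oxidation state 0.
Δ = 0 − (-2) = +2, so this is an oxidation at C2.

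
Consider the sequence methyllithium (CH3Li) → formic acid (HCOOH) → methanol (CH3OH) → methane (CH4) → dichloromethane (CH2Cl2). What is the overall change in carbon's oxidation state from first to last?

+4

Carbon oxidation states along the series — methyllithium: -4, formic acid: +2, methanol: -2, methane: -4, dichloromethane: 0.
Net change = 0 − (-4) = +4.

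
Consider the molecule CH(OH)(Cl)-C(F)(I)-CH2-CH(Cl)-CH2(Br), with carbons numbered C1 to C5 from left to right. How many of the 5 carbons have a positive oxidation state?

2

Each bond to a more electronegative atom (O, N, halogen) counts +1, each bond to a less electronegative atom (H, metal, B, Si) counts −1, and each C–C bond counts 0. Tallying each carbon:
C1: 1C, 1H, 1O, 1Cl → 0 − 1 + 1 + 1 = +1
C2: 2C, 1F, 1I → 0 + 1 + 1 = +2
C3: 2C, 2H → 0 − 2 = -2
C4: 2C, 1H, 1Cl → 0 − 1 + 1 = 0
C5: 1C, 2H, 1Br → 0 − 2 + 1 = -1
2 carbons (C1, C2) meet the condition.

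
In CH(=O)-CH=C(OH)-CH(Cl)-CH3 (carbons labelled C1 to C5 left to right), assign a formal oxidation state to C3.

Bonds to more-electronegative neighbours contribute +1 each, bonds to H or metals contribute −1 each, and C–C bonds contribute 0.
C3 has a double bond to C (2×0 = 0), one bond to C (0), one bond to O (+1).
Oxidation state = 0 + 0 + 1 = +1.

+1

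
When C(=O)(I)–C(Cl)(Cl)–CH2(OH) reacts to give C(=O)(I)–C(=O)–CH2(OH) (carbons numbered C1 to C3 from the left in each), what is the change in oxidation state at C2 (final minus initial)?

Before: C2 has 2 bonds to C, 2 bonds to Cl → oxidation state +2.
After: C2 has 2 bonds to C, 2 bonds to O → oxidation state +2.
Δ = +2 − (+2) = 0, so no net redox change at C2.

0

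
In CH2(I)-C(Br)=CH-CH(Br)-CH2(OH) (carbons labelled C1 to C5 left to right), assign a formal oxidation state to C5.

C5 has one bond to C (0), one bond to H (-1), one bond to O (+1), one bond to H (-1).
Oxidation state = 0 − 1 + 1 − 1 = -1.

-1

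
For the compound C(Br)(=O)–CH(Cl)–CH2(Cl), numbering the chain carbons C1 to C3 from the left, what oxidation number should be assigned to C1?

+3

C1 has one bond to C (0), one bond to Br (+1), a double bond to O (2×+1 = +2).
Oxidation state = 0 + 1 + 2 = +3.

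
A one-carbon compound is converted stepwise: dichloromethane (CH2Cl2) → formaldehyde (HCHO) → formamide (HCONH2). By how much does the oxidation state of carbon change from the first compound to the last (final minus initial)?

+2

Carbon oxidation states along the series — dichloromethane: 0, formaldehyde: 0, formamide: +2.
Net change = +2 − (0) = +2.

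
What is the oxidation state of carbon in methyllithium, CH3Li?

-4

The carbon has one bond to H (-1), one bond to H (-1), one bond to H (-1), one bond to Li (-1).
Oxidation state = -1 − 1 − 1 − 1 = -4.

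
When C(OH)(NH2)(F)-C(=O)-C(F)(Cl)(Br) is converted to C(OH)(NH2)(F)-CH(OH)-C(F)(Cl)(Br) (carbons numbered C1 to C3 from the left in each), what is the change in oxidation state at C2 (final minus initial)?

-2

Before: C2 has 2 bonds to C, 2 bonds to O → oxidation state +2.
After: C2 has 2 bonds to C, 1 bond to H, 1 bond to O → oxidation state 0.
Δ = 0 − (+2) = -2, so this is a reduction at C2.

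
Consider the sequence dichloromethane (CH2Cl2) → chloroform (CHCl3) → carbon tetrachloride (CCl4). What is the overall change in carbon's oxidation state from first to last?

Carbon oxidation states along the series — dichloromethane: 0, chloroform: +2, carbon tetrachloride: +4.
Net change = +4 − (0) = +4.

+4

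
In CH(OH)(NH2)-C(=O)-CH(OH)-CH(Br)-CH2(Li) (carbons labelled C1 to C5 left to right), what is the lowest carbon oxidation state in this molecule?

Tallying each carbon's bonds:
C1: 1C, 1H, 1O, 1N → 0 − 1 + 1 + 1 = +1
C2: 2C, 2O → 0 + 2 = +2
C3: 2C, 1H, 1O → 0 − 1 + 1 = 0
C4: 2C, 1H, 1Br → 0 − 1 + 1 = 0
C5: 1C, 2H, 1Li → 0 − 2 − 1 = -3
The lowest value is -3.

-3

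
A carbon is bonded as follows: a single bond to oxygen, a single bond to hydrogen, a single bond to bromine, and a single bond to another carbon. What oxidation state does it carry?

Assign +1 per bond to O/N/halogen, −1 per bond to H or an electropositive element, and 0 per bond to carbon.
The carbon has one bond to C (0), one bond to H (-1), one bond to Br (+1), one bond to O (+1).
Oxidation state = 0 − 1 + 1 + 1 = +1.

+1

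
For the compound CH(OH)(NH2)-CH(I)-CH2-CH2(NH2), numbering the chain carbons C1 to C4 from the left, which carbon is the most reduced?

C3

Tallying each carbon's bonds:
C1: 1C, 1H, 1O, 1N → 0 − 1 + 1 + 1 = +1
C2: 2C, 1H, 1I → 0 − 1 + 1 = 0
C3: 2C, 2H → 0 − 2 = -2
C4: 1C, 2H, 1N → 0 − 2 + 1 = -1
The most reduced carbon is C3 at -2.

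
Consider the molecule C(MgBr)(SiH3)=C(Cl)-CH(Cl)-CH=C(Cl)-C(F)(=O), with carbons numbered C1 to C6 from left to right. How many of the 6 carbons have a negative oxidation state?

2

Bonds to more-electronegative neighbours contribute +1 each, bonds to H or metals contribute −1 each, and C–C bonds contribute 0. Tallying each carbon:
C1: 2C, 1Mg, 1Si → 0 − 1 − 1 = -2
C2: 3C, 1Cl → 0 + 1 = +1
C3: 2C, 1H, 1Cl → 0 − 1 + 1 = 0
C4: 3C, 1H → 0 − 1 = -1
C5: 3C, 1Cl → 0 + 1 = +1
C6: 1C, 2O, 1F → 0 + 2 + 1 = +3
2 carbons (C1, C4) meet the condition.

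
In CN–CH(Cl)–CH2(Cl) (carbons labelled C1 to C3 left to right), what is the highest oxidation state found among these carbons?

Tallying each carbon's bonds:
C1: 1C, 3N → 0 + 3 = +3
C2: 2C, 1H, 1Cl → 0 − 1 + 1 = 0
C3: 1C, 2H, 1Cl → 0 − 2 + 1 = -1
The highest value is +3.

+3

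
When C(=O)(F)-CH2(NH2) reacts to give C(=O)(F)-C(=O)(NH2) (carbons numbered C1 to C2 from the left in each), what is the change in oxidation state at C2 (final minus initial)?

Before: C2 has 1 bond to C, 2 bonds to H, 1 bond to N → oxidation state -1.
After: C2 has 1 bond to C, 2 bonds to O, 1 bond to N → oxidation state +3.
Δ = +3 − (-1) = +4, so this is an oxidation at C2.

+4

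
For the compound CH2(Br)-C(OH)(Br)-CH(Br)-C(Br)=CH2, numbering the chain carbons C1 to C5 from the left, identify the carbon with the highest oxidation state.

C2

Tallying each carbon's bonds:
C1: 1C, 2H, 1Br → 0 − 2 + 1 = -1
C2: 2C, 1O, 1Br → 0 + 1 + 1 = +2
C3: 2C, 1H, 1Br → 0 − 1 + 1 = 0
C4: 3C, 1Br → 0 + 1 = +1
C5: 2C, 2H → 0 − 2 = -2
The most oxidised carbon is C2 at +2.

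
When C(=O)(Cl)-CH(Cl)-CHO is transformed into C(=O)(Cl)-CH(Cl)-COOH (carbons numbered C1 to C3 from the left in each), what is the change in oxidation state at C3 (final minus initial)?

Before: C3 has 1 bond to C, 1 bond to H, 2 bonds to O → oxidation state +1.
After: C3 has 1 bond to C, 3 bonds to O → oxidation state +3.
Δ = +3 − (+1) = +2, so this is an oxidation at C3.

+2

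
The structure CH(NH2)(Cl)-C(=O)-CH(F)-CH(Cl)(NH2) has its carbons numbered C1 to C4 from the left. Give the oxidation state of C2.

C2 has one bond to C (0), one bond to C (0), a double bond to O (2×+1 = +2).
Oxidation state = 0 + 0 + 2 = +2.

+2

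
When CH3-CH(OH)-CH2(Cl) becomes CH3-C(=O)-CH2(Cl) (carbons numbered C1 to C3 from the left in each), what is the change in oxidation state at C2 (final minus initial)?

+2

Before: C2 has 2 bonds to C, 1 bond to H, 1 bond to O → oxidation state 0.
After: C2 has 2 bonds to C, 2 bonds to O → oxidation state +2.
Δ = +2 − (0) = +2, so this is an oxidation at C2.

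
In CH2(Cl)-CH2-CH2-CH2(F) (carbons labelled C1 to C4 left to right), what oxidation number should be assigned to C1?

-1

C1 has one bond to C (0), one bond to H (-1), one bond to H (-1), one bond to Cl (+1).
Oxidation state = 0 − 1 − 1 + 1 = -1.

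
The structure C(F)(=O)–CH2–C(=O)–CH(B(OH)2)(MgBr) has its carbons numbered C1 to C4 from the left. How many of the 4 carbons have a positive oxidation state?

Tallying each carbon's bonds:
C1: 1C, 2O, 1F → 0 + 2 + 1 = +3
C2: 2C, 2H → 0 − 2 = -2
C3: 2C, 2O → 0 + 2 = +2
C4: 1C, 1H, 1Mg, 1B → 0 − 1 − 1 − 1 = -3
2 carbons (C1, C3) meet the condition.

2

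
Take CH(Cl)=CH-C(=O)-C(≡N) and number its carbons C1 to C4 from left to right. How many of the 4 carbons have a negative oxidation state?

1

Tallying each carbon's bonds:
C1: 2C, 1H, 1Cl → 0 − 1 + 1 = 0
C2: 3C, 1H → 0 − 1 = -1
C3: 2C, 2O → 0 + 2 = +2
C4: 1C, 3N → 0 + 3 = +3
1 carbon (C2) meets the condition.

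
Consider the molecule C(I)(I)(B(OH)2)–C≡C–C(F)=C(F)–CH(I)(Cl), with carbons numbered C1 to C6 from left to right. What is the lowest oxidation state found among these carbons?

Tallying each carbon's bonds:
C1: 1C, 2I, 1B → 0 + 2 − 1 = +1
C2: 4C → 0 = 0
C3: 4C → 0 = 0
C4: 3C, 1F → 0 + 1 = +1
C5: 3C, 1F → 0 + 1 = +1
C6: 1C, 1H, 1Cl, 1I → 0 − 1 + 1 + 1 = +1
The lowest value is 0.

0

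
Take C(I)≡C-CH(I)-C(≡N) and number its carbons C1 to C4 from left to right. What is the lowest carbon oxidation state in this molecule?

Each bond to a more electronegative atom (O, N, halogen) counts +1, each bond to a less electronegative atom (H, metal, B, Si) counts −1, and each C–C bond counts 0. Tallying each carbon:
C1: 3C, 1I → 0 + 1 = +1
C2: 4C → 0 = 0
C3: 2C, 1H, 1I → 0 − 1 + 1 = 0
C4: 1C, 3N → 0 + 3 = +3
The lowest value is 0.

0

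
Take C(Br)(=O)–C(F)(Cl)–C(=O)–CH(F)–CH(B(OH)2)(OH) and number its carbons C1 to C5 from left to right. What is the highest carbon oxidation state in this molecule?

Bonds to more-electronegative neighbours contribute +1 each, bonds to H or metals contribute −1 each, and C–C bonds contribute 0. Tallying each carbon:
C1: 1C, 2O, 1Br → 0 + 2 + 1 = +3
C2: 2C, 1F, 1Cl → 0 + 1 + 1 = +2
C3: 2C, 2O → 0 + 2 = +2
C4: 2C, 1H, 1F → 0 − 1 + 1 = 0
C5: 1C, 1H, 1O, 1B → 0 − 1 + 1 − 1 = -1
The highest value is +3.

+3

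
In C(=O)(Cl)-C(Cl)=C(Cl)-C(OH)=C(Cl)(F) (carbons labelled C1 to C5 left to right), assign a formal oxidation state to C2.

+1

Each bond to a more electronegative atom (O, N, halogen) counts +1, each bond to a less electronegative atom (H, metal, B, Si) counts −1, and each C–C bond counts 0.
C2 has one bond to C (0), a double bond to C (2×0 = 0), one bond to Cl (+1).
Oxidation state = 0 + 0 + 1 = +1.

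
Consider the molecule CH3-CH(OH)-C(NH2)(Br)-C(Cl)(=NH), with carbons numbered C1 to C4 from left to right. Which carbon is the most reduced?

Each bond to a more electronegative atom (O, N, halogen) counts +1, each bond to a less electronegative atom (H, metal, B, Si) counts −1, and each C–C bond counts 0. Tallying each carbon:
C1: 1C, 3H → 0 − 3 = -3
C2: 2C, 1H, 1O → 0 − 1 + 1 = 0
C3: 2C, 1N, 1Br → 0 + 1 + 1 = +2
C4: 1C, 2N, 1Cl → 0 + 2 + 1 = +3
The most reduced carbon is C1 at -3.

C1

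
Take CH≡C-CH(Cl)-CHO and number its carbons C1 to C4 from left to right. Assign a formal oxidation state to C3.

0

C3 has one bond to C (0), one bond to C (0), one bond to H (-1), one bond to Cl (+1).
Oxidation state = 0 + 0 − 1 + 1 = 0.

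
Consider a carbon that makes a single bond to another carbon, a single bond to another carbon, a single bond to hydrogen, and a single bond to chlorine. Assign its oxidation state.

0

The carbon has one bond to C (0), one bond to C (0), one bond to H (-1), one bond to Cl (+1).
Oxidation state = 0 + 0 − 1 + 1 = 0.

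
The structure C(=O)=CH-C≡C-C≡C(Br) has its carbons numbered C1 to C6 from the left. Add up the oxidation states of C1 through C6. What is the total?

+2

Tallying each carbon's bonds:
C1: 2C, 2O → 0 + 2 = +2
C2: 3C, 1H → 0 − 1 = -1
C3: 4C → 0 = 0
C4: 4C → 0 = 0
C5: 4C → 0 = 0
C6: 3C, 1Br → 0 + 1 = +1
Sum = +2 − 1 + 0 + 0 + 0 + 1 = +2.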